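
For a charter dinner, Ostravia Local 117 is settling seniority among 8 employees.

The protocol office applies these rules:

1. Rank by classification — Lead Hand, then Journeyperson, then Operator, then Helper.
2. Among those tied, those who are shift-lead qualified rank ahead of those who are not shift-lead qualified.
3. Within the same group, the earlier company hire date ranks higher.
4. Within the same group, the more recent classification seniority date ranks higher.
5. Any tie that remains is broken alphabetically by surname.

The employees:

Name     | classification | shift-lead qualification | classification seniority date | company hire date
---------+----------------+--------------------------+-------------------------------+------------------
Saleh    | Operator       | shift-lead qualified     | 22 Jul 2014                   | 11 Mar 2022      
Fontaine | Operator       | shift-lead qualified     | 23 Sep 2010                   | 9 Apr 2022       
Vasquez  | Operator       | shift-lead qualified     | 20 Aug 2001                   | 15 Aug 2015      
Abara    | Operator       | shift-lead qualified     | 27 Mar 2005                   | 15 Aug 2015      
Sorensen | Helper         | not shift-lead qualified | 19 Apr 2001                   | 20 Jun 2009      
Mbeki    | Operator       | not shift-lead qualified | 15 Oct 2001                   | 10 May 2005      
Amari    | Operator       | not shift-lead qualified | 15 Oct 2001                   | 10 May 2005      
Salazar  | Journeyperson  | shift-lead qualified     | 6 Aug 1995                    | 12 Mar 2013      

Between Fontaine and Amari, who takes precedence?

Fontaine

By classification: Salazar (Journeyperson); then Abara, Vasquez, Saleh, Fontaine, Amari and Mbeki (Operator); then Sorensen (Helper).
Among Abara, Vasquez, Saleh, Fontaine, Amari and Mbeki, shift-lead qualified before not shift-lead qualified: Abara, Vasquez, Saleh and Fontaine (shift-lead qualified) before Amari and Mbeki (not shift-lead qualified).
Among Abara, Vasquez, Saleh and Fontaine, by company hire date (earlier first): Abara and Vasquez (15 Aug 2015) before Saleh (11 Mar 2022) before Fontaine (9 Apr 2022).
Among Abara and Vasquez, by classification seniority date (later first): Abara (27 Mar 2005) before Vasquez (20 Aug 2001).
Amari and Mbeki both have company hire date 10 May 2005, so the next rule applies.
Amari and Mbeki both have classification seniority date 15 Oct 2001, so the next rule applies.
Among Amari and Mbeki, alphabetically by surname: Amari before Mbeki.
So Fontaine takes precedence.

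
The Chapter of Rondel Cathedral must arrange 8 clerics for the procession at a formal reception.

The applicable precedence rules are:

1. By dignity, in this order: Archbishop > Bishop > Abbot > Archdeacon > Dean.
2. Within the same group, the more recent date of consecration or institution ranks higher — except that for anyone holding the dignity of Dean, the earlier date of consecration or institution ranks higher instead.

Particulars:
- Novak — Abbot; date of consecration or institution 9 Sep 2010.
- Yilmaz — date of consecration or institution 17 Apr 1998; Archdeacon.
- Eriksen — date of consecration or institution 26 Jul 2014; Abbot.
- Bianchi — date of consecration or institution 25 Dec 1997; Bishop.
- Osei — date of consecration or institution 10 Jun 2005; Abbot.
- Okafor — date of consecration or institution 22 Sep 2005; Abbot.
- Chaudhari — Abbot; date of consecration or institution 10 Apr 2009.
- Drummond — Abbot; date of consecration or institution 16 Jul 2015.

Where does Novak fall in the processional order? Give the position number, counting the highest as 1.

By dignity: Bianchi (Bishop); then Drummond, Eriksen, Novak, Chaudhari, Okafor and Osei (Abbot); then Yilmaz (Archdeacon).
Among Drummond, Eriksen, Novak, Chaudhari, Okafor and Osei, by date of consecration or institution (later first): Drummond (16 Jul 2015) before Eriksen (26 Jul 2014) before Novak (9 Sep 2010) before Chaudhari (10 Apr 2009) before Okafor (22 Sep 2005) before Osei (10 Jun 2005).
Order: Bianchi, Drummond, Eriksen, Novak, Chaudhari, Okafor, Osei, Yilmaz. So position 4.

4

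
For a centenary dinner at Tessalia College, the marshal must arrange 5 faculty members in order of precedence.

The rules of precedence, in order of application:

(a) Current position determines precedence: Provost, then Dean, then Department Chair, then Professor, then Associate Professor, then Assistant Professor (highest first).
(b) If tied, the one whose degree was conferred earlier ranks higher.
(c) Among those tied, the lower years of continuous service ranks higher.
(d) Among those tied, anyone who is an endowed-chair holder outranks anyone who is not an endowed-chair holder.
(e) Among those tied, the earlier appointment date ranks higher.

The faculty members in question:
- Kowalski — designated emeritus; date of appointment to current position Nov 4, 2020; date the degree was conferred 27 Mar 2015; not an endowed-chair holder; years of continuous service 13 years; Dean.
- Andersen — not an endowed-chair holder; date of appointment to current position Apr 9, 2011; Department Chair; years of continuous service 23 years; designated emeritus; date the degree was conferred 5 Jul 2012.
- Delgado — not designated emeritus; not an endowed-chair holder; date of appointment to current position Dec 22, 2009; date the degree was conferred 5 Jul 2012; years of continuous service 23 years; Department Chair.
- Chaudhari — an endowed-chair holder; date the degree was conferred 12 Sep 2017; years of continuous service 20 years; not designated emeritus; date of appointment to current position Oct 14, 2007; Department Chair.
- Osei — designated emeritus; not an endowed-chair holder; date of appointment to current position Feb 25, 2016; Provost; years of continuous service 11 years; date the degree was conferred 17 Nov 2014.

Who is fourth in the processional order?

Andersen

By current position: Osei (Provost); then Kowalski (Dean); then Delgado, Andersen and Chaudhari (Department Chair).
Among Delgado, Andersen and Chaudhari, by date the degree was conferred (earlier first): Delgado and Andersen (5 Jul 2012) before Chaudhari (12 Sep 2017).
Delgado and Andersen both have years of continuous service 23 years, so the next rule applies.
Delgado and Andersen are each not an endowed-chair holder, so the next rule applies.
Among Delgado and Andersen, by date of appointment to current position (earlier first): Delgado (Dec 22, 2009) before Andersen (Apr 9, 2011).
Order: Osei, Kowalski, Delgado, Andersen, Chaudhari.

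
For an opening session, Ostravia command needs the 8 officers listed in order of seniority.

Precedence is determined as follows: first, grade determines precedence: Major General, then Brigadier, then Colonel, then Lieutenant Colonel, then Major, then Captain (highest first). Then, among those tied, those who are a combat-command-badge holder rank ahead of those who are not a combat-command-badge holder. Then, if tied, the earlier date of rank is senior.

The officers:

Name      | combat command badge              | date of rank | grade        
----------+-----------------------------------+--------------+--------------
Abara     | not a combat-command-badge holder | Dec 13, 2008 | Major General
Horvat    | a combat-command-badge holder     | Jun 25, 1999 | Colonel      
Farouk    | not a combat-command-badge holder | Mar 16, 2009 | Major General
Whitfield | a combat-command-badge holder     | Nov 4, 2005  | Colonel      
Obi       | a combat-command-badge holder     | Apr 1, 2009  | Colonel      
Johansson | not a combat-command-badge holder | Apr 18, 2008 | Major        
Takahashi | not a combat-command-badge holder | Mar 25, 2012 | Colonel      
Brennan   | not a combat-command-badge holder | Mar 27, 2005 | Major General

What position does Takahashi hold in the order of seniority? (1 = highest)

By grade: Brennan, Abara and Farouk (Major General); then Horvat, Whitfield, Obi and Takahashi (Colonel); then Johansson (Major).
Brennan, Abara and Farouk are each not a combat-command-badge holder, so the next rule applies.
Among Brennan, Abara and Farouk, by date of rank (earlier first): Brennan (Mar 27, 2005) before Abara (Dec 13, 2008) before Farouk (Mar 16, 2009).
Among Horvat, Whitfield, Obi and Takahashi, a combat-command-badge holder before not a combat-command-badge holder: Horvat, Whitfield and Obi (a combat-command-badge holder) before Takahashi (not a combat-command-badge holder).
Among Horvat, Whitfield and Obi, by date of rank (earlier first): Horvat (Jun 25, 1999) before Whitfield (Nov 4, 2005) before Obi (Apr 1, 2009).
Order: Brennan, Abara, Farouk, Horvat, Whitfield, Obi, Takahashi, Johansson. So position 7.

7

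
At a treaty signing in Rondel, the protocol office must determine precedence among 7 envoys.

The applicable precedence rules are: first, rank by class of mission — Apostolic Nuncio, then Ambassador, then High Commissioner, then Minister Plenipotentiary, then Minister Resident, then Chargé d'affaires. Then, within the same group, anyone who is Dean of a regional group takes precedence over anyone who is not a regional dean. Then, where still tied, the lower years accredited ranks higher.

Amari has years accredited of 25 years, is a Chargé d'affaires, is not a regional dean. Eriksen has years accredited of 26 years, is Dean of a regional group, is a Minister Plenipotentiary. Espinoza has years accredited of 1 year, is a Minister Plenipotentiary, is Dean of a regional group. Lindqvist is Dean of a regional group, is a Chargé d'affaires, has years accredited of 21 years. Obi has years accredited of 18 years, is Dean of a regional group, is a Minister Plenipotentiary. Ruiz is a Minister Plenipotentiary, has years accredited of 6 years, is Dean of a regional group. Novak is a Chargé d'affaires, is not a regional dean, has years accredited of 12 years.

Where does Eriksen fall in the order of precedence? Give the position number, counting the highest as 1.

By class of mission: Espinoza, Ruiz, Obi and Eriksen (Minister Plenipotentiary); then Lindqvist, Novak and Amari (Chargé d'affaires).
Espinoza, Ruiz, Obi and Eriksen are each Dean of a regional group, so the next rule applies.
Among Espinoza, Ruiz, Obi and Eriksen, by years accredited (lower first): Espinoza (1 year) before Ruiz (6 years) before Obi (18 years) before Eriksen (26 years).
Among Lindqvist, Novak and Amari, Dean of a regional group before not a regional dean: Lindqvist (Dean of a regional group) before Novak and Amari (not a regional dean).
Among Novak and Amari, by years accredited (lower first): Novak (12 years) before Amari (25 years).
Order: Espinoza, Ruiz, Obi, Eriksen, Lindqvist, Novak, Amari. So position 4.

4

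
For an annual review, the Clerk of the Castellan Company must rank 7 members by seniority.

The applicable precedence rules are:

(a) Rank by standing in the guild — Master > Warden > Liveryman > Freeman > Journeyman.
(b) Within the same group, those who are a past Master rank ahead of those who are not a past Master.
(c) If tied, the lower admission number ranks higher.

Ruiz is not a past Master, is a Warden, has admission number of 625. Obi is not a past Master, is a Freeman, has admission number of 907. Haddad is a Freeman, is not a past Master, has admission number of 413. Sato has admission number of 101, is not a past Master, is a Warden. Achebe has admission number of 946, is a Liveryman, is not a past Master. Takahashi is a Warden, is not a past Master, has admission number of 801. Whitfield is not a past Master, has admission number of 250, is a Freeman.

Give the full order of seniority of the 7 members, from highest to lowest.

Sato, Ruiz, Takahashi, Achebe, Whitfield, Haddad, Obi

By standing in the guild: Sato, Ruiz and Takahashi (Warden); then Achebe (Liveryman); then Whitfield, Haddad and Obi (Freeman).
Sato, Ruiz and Takahashi are each not a past Master, so the next rule applies.
Among Sato, Ruiz and Takahashi, by admission number (lower first): Sato (101) before Ruiz (625) before Takahashi (801).
Whitfield, Haddad and Obi are each not a past Master, so the next rule applies.
Among Whitfield, Haddad and Obi, by admission number (lower first): Whitfield (250) before Haddad (413) before Obi (907).
Full order: Sato, Ruiz, Takahashi, Achebe, Whitfield, Haddad, Obi.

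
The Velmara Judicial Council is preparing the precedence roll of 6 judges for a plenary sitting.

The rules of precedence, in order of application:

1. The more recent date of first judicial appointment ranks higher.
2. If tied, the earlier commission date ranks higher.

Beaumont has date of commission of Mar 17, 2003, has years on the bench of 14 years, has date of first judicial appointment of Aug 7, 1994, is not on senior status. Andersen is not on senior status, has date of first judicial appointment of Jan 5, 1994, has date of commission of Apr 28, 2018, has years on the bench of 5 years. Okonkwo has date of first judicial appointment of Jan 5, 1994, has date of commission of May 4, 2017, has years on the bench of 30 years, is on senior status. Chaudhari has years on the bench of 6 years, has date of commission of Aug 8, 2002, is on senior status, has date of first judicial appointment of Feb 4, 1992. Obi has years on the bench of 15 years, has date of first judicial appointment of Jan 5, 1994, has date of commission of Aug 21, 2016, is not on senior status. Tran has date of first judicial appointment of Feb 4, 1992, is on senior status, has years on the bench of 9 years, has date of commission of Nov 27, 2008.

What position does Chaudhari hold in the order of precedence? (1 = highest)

By date of first judicial appointment (later first): Beaumont (Aug 7, 1994); then Obi, Okonkwo and Andersen (each Jan 5, 1994); then Chaudhari and Tran (both Feb 4, 1992).
Among Obi, Okonkwo and Andersen, by date of commission (earlier first): Obi (Aug 21, 2016) before Okonkwo (May 4, 2017) before Andersen (Apr 28, 2018).
Among Chaudhari and Tran, by date of commission (earlier first): Chaudhari (Aug 8, 2002) before Tran (Nov 27, 2008).
Order: Beaumont, Obi, Okonkwo, Andersen, Chaudhari, Tran. So position 5.

5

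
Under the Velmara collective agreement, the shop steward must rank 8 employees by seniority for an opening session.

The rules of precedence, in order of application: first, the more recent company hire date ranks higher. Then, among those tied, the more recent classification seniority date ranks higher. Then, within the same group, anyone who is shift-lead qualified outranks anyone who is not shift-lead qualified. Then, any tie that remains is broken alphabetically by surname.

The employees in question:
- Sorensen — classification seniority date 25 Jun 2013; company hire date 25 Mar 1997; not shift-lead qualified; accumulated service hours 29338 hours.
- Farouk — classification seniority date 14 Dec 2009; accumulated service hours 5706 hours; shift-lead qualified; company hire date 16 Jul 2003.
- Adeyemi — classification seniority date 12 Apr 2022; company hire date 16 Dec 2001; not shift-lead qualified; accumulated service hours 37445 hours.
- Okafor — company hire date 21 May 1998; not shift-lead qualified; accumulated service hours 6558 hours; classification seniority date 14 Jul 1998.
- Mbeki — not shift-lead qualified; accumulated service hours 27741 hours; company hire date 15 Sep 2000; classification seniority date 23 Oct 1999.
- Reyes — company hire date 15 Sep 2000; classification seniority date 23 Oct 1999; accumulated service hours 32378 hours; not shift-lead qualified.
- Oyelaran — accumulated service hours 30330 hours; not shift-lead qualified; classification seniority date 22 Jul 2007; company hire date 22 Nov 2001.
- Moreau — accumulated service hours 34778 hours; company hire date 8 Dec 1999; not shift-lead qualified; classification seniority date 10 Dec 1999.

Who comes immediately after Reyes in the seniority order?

By company hire date (later first): Farouk (16 Jul 2003); then Adeyemi (16 Dec 2001); then Oyelaran (22 Nov 2001); then Mbeki and Reyes (both 15 Sep 2000); then Moreau (8 Dec 1999); then Okafor (21 May 1998); then Sorensen (25 Mar 1997).
Mbeki and Reyes both have classification seniority date 23 Oct 1999, so the next rule applies.
Mbeki and Reyes are each not shift-lead qualified, so the next rule applies.
Among Mbeki and Reyes, alphabetically by surname: Mbeki before Reyes.
Order: Farouk, Adeyemi, Oyelaran, Mbeki, Reyes, Moreau, Okafor, Sorensen.

Moreau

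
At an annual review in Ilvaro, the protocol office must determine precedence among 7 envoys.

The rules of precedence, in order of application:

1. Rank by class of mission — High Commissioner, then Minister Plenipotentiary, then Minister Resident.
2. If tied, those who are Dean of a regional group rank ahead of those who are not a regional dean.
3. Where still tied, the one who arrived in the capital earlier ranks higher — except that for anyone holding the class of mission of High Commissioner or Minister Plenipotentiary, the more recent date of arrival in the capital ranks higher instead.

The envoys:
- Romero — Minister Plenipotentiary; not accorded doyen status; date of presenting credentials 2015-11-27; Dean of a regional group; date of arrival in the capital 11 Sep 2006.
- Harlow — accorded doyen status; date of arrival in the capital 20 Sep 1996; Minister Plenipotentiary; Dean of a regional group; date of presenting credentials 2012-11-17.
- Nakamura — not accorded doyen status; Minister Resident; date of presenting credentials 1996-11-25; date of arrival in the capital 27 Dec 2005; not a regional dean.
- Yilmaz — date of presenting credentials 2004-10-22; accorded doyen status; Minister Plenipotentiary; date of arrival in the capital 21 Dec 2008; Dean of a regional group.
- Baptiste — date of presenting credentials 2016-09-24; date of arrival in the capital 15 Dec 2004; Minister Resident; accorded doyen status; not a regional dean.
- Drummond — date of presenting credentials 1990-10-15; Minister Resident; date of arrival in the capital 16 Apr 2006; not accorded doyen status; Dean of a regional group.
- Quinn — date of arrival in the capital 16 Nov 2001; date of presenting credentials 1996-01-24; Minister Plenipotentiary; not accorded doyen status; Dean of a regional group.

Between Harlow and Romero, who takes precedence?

By class of mission: Yilmaz, Romero, Quinn and Harlow (Minister Plenipotentiary); then Drummond, Baptiste and Nakamura (Minister Resident).
Yilmaz, Romero, Quinn and Harlow are each Dean of a regional group, so the next rule applies.
Among Yilmaz, Romero, Quinn and Harlow, by date of arrival in the capital (later first) (reversed rule for this group): Yilmaz (21 Dec 2008) before Romero (11 Sep 2006) before Quinn (16 Nov 2001) before Harlow (20 Sep 1996).
Among Drummond, Baptiste and Nakamura, Dean of a regional group before not a regional dean: Drummond (Dean of a regional group) before Baptiste and Nakamura (not a regional dean).
Among Baptiste and Nakamura, by date of arrival in the capital (earlier first): Baptiste (15 Dec 2004) before Nakamura (27 Dec 2005).
So Romero takes precedence.

Romero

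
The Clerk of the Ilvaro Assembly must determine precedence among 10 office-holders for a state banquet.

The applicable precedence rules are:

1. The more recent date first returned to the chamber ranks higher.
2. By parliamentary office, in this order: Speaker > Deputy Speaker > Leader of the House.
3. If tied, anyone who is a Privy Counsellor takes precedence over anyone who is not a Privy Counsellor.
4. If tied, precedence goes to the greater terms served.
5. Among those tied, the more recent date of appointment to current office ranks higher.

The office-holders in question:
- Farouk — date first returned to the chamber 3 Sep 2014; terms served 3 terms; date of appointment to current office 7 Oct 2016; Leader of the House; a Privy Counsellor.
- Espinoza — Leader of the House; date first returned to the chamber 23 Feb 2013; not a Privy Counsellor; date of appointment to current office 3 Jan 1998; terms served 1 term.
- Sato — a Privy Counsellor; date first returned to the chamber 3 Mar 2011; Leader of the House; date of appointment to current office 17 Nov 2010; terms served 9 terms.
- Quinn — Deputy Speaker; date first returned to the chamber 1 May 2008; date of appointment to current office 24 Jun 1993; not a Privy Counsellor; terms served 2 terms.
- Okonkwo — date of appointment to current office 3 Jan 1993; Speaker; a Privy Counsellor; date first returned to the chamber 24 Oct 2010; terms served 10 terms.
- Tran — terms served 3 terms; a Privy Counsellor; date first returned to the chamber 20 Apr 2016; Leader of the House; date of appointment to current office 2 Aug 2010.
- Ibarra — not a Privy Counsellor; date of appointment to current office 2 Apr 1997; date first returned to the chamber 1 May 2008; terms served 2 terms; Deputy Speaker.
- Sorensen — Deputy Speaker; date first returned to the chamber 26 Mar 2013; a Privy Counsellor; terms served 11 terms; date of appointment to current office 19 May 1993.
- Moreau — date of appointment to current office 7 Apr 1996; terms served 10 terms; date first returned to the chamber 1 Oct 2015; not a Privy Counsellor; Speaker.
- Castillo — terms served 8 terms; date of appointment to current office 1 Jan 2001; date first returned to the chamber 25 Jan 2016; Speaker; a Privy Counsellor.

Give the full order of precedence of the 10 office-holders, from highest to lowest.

Tran, Castillo, Moreau, Farouk, Sorensen, Espinoza, Sato, Okonkwo, Ibarra, Quinn

By date first returned to the chamber (later first): Tran (20 Apr 2016); then Castillo (25 Jan 2016); then Moreau (1 Oct 2015); then Farouk (3 Sep 2014); then Sorensen (26 Mar 2013); then Espinoza (23 Feb 2013); then Sato (3 Mar 2011); then Okonkwo (24 Oct 2010); then Ibarra and Quinn (both 1 May 2008).
Ibarra and Quinn are each Deputy Speaker, so the next rule applies.
Ibarra and Quinn are each not a Privy Counsellor, so the next rule applies.
Ibarra and Quinn both have terms served 2 terms, so the next rule applies.
Among Ibarra and Quinn, by date of appointment to current office (later first): Ibarra (2 Apr 1997) before Quinn (24 Jun 1993).
Full order: Tran, Castillo, Moreau, Farouk, Sorensen, Espinoza, Sato, Okonkwo, Ibarra, Quinn.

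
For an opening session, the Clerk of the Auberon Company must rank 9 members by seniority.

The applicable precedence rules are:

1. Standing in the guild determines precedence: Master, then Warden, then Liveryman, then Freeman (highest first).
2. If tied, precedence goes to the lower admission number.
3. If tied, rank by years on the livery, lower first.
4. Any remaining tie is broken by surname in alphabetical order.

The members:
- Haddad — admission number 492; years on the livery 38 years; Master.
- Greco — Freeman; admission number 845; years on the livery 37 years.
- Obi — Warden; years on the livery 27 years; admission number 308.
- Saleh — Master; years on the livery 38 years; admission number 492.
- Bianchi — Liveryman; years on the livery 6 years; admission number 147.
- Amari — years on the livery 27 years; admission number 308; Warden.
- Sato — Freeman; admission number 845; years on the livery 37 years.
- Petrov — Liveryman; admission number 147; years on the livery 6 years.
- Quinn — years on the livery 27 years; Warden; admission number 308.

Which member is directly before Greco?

Petrov

By standing in the guild: Haddad and Saleh (Master); then Amari, Obi and Quinn (Warden); then Bianchi and Petrov (Liveryman); then Greco and Sato (Freeman).
Haddad and Saleh both have admission number 492, so the next rule applies.
Haddad and Saleh both have years on the livery 38 years, so the next rule applies.
Among Haddad and Saleh, alphabetically by surname: Haddad before Saleh.
Amari, Obi and Quinn all have admission number 308, so the next rule applies.
Amari, Obi and Quinn all have years on the livery 27 years, so the next rule applies.
Among Amari, Obi and Quinn, alphabetically by surname: Amari before Obi before Quinn.
Bianchi and Petrov both have admission number 147, so the next rule applies.
Bianchi and Petrov both have years on the livery 6 years, so the next rule applies.
Among Bianchi and Petrov, alphabetically by surname: Bianchi before Petrov.
Greco and Sato both have admission number 845, so the next rule applies.
Greco and Sato both have years on the livery 37 years, so the next rule applies.
Among Greco and Sato, alphabetically by surname: Greco before Sato.
Order: Haddad, Saleh, Amari, Obi, Quinn, Bianchi, Petrov, Greco, Sato.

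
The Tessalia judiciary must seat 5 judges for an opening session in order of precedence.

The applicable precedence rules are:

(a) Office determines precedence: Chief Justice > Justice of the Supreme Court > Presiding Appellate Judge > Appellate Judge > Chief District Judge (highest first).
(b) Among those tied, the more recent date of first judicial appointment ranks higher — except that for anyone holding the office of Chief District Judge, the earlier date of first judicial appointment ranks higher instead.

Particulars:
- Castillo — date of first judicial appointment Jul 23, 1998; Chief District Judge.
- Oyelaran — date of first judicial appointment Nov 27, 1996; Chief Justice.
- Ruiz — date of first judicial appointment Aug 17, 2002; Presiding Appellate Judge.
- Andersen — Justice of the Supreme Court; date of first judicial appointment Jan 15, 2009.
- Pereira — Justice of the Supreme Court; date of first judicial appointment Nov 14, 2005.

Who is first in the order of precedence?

Oyelaran

By office: Oyelaran (Chief Justice); then Andersen and Pereira (Justice of the Supreme Court); then Ruiz (Presiding Appellate Judge); then Castillo (Chief District Judge).
Among Andersen and Pereira, by date of first judicial appointment (later first): Andersen (Jan 15, 2009) before Pereira (Nov 14, 2005).
Order: Oyelaran, Andersen, Pereira, Ruiz, Castillo.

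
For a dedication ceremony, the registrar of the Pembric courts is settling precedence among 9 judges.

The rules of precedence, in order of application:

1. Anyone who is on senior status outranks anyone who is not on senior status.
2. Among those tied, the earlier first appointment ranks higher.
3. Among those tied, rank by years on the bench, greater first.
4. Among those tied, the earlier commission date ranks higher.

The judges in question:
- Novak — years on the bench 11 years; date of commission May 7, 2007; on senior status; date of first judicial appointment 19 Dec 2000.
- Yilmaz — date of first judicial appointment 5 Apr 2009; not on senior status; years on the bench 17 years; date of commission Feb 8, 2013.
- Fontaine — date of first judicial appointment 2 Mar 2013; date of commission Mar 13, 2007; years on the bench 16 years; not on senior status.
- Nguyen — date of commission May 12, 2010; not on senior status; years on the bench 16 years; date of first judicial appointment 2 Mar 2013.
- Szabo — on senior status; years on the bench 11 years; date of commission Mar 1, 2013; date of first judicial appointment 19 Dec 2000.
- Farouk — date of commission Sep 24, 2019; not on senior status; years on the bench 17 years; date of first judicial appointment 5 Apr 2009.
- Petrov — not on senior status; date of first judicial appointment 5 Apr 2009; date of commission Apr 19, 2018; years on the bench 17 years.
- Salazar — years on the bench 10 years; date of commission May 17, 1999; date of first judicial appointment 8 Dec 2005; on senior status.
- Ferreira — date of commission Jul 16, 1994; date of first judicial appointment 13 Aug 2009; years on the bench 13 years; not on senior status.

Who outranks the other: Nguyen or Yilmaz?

By the first rule: Novak, Szabo and Salazar (each on senior status); then Yilmaz, Petrov, Farouk, Ferreira, Fontaine and Nguyen (each not on senior status).
Among Novak, Szabo and Salazar, by date of first judicial appointment (earlier first): Novak and Szabo (19 Dec 2000) before Salazar (8 Dec 2005).
Novak and Szabo both have years on the bench 11 years, so the next rule applies.
Among Novak and Szabo, by date of commission (earlier first): Novak (May 7, 2007) before Szabo (Mar 1, 2013).
Among Yilmaz, Petrov, Farouk, Ferreira, Fontaine and Nguyen, by date of first judicial appointment (earlier first): Yilmaz, Petrov and Farouk (5 Apr 2009) before Ferreira (13 Aug 2009) before Fontaine and Nguyen (2 Mar 2013).
Yilmaz, Petrov and Farouk all have years on the bench 17 years, so the next rule applies.
Among Yilmaz, Petrov and Farouk, by date of commission (earlier first): Yilmaz (Feb 8, 2013) before Petrov (Apr 19, 2018) before Farouk (Sep 24, 2019).
Fontaine and Nguyen both have years on the bench 16 years, so the next rule applies.
Among Fontaine and Nguyen, by date of commission (earlier first): Fontaine (Mar 13, 2007) before Nguyen (May 12, 2010).
So Yilmaz takes precedence.

Yilmaz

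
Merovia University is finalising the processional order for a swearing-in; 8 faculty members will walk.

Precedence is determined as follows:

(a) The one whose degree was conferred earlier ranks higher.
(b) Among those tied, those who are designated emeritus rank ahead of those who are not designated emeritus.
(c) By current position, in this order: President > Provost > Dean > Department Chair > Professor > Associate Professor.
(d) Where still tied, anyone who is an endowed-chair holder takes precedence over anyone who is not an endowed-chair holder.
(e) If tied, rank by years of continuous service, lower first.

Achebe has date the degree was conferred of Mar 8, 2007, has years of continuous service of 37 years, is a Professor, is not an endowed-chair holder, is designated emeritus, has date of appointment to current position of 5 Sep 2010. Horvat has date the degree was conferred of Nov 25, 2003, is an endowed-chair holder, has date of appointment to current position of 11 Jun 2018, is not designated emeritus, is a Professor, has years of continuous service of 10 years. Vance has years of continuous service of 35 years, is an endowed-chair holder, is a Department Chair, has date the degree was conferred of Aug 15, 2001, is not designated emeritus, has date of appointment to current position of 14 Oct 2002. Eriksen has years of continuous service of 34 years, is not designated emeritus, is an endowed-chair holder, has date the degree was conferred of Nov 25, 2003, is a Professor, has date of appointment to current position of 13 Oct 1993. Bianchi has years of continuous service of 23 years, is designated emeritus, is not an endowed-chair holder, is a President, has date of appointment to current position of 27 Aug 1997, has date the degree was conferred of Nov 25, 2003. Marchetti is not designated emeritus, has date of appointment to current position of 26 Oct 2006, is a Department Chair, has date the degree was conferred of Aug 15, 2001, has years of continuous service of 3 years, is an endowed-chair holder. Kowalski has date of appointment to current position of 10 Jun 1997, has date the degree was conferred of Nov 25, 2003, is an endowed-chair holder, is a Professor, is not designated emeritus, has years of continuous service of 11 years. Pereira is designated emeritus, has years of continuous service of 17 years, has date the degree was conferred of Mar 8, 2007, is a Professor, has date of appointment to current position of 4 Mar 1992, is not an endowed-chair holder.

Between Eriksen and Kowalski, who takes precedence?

Kowalski

By date the degree was conferred (earlier first): Marchetti and Vance (both Aug 15, 2001); then Bianchi, Horvat, Kowalski and Eriksen (each Nov 25, 2003); then Pereira and Achebe (both Mar 8, 2007).
Marchetti and Vance are each not designated emeritus, so the next rule applies.
Marchetti and Vance are each Department Chair, so the next rule applies.
Marchetti and Vance are each an endowed-chair holder, so the next rule applies.
Among Marchetti and Vance, by years of continuous service (lower first): Marchetti (3 years) before Vance (35 years).
Among Bianchi, Horvat, Kowalski and Eriksen, designated emeritus before not designated emeritus: Bianchi (designated emeritus) before Horvat, Kowalski and Eriksen (not designated emeritus).
Horvat, Kowalski and Eriksen are each Professor, so the next rule applies.
Horvat, Kowalski and Eriksen are each an endowed-chair holder, so the next rule applies.
Among Horvat, Kowalski and Eriksen, by years of continuous service (lower first): Horvat (10 years) before Kowalski (11 years) before Eriksen (34 years).
Pereira and Achebe are each designated emeritus, so the next rule applies.
Pereira and Achebe are each Professor, so the next rule applies.
Pereira and Achebe are each not an endowed-chair holder, so the next rule applies.
Among Pereira and Achebe, by years of continuous service (lower first): Pereira (17 years) before Achebe (37 years).
So Kowalski takes precedence.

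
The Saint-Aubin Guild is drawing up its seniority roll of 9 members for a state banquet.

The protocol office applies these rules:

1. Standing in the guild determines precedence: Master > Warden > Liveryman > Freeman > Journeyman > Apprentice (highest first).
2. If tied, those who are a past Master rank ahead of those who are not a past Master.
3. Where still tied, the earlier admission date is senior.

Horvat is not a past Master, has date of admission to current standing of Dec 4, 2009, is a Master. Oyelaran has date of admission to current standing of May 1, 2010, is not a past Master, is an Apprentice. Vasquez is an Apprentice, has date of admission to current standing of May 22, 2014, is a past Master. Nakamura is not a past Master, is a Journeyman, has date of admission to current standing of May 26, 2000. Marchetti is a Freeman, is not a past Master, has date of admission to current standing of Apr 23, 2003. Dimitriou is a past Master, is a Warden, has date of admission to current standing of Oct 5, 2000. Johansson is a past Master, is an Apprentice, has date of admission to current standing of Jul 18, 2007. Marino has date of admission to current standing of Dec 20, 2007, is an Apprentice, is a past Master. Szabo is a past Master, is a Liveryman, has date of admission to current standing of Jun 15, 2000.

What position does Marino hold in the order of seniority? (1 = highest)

By standing in the guild: Horvat (Master); then Dimitriou (Warden); then Szabo (Liveryman); then Marchetti (Freeman); then Nakamura (Journeyman); then Johansson, Marino, Vasquez and Oyelaran (Apprentice).
Among Johansson, Marino, Vasquez and Oyelaran, a past Master before not a past Master: Johansson, Marino and Vasquez (a past Master) before Oyelaran (not a past Master).
Among Johansson, Marino and Vasquez, by date of admission to current standing (earlier first): Johansson (Jul 18, 2007) before Marino (Dec 20, 2007) before Vasquez (May 22, 2014).
Order: Horvat, Dimitriou, Szabo, Marchetti, Nakamura, Johansson, Marino, Vasquez, Oyelaran. So position 7.

7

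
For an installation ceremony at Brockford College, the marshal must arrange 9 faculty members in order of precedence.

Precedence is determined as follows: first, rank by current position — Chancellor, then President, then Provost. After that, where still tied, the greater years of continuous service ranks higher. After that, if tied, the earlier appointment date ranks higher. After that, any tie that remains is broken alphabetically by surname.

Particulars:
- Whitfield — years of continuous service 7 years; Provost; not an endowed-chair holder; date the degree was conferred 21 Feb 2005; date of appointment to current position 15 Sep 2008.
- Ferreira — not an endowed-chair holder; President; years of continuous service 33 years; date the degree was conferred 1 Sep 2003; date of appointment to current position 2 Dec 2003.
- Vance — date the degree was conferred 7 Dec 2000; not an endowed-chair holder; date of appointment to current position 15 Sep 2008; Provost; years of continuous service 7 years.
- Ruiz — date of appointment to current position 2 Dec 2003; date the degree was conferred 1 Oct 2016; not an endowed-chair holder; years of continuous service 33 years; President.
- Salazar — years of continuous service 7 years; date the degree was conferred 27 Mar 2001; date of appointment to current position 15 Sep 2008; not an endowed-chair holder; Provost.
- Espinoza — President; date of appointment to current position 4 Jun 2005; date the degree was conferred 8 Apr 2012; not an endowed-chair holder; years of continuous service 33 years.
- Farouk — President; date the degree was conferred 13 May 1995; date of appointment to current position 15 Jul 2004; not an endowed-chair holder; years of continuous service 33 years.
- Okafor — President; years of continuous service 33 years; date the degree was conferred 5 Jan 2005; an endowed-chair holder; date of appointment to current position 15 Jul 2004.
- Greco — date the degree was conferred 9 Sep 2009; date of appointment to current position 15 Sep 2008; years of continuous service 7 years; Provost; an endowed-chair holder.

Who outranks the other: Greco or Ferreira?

Ferreira

By current position: Ferreira, Ruiz, Farouk, Okafor and Espinoza (President); then Greco, Salazar, Vance and Whitfield (Provost).
Ferreira, Ruiz, Farouk, Okafor and Espinoza all have years of continuous service 33 years, so the next rule applies.
Among Ferreira, Ruiz, Farouk, Okafor and Espinoza, by date of appointment to current position (earlier first): Ferreira and Ruiz (2 Dec 2003) before Farouk and Okafor (15 Jul 2004) before Espinoza (4 Jun 2005).
Among Ferreira and Ruiz, alphabetically by surname: Ferreira before Ruiz.
Among Farouk and Okafor, alphabetically by surname: Farouk before Okafor.
Greco, Salazar, Vance and Whitfield all have years of continuous service 7 years, so the next rule applies.
Greco, Salazar, Vance and Whitfield all have date of appointment to current position 15 Sep 2008, so the next rule applies.
Among Greco, Salazar, Vance and Whitfield, alphabetically by surname: Greco before Salazar before Vance before Whitfield.
So Ferreira takes precedence.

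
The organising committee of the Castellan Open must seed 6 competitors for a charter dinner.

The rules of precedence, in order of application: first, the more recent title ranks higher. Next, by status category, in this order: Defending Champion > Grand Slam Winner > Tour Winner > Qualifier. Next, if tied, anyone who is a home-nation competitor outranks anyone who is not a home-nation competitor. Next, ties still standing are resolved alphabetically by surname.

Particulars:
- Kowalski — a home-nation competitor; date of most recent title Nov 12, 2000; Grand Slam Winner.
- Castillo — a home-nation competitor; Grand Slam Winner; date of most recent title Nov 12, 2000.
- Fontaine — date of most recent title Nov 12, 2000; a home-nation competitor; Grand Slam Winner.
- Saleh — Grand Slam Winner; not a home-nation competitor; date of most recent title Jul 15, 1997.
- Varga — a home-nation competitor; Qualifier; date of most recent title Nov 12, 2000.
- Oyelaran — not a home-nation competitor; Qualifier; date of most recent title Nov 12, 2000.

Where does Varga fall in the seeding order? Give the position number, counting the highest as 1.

By date of most recent title (later first): Castillo, Fontaine, Kowalski, Varga and Oyelaran (each Nov 12, 2000); then Saleh (Jul 15, 1997).
Among Castillo, Fontaine, Kowalski, Varga and Oyelaran, by status category: Castillo, Fontaine and Kowalski (Grand Slam Winner) before Varga and Oyelaran (Qualifier).
Castillo, Fontaine and Kowalski are each a home-nation competitor, so the next rule applies.
Among Castillo, Fontaine and Kowalski, alphabetically by surname: Castillo before Fontaine before Kowalski.
Among Varga and Oyelaran, a home-nation competitor before not a home-nation competitor: Varga (a home-nation competitor) before Oyelaran (not a home-nation competitor).
Order: Castillo, Fontaine, Kowalski, Varga, Oyelaran, Saleh. So position 4.

4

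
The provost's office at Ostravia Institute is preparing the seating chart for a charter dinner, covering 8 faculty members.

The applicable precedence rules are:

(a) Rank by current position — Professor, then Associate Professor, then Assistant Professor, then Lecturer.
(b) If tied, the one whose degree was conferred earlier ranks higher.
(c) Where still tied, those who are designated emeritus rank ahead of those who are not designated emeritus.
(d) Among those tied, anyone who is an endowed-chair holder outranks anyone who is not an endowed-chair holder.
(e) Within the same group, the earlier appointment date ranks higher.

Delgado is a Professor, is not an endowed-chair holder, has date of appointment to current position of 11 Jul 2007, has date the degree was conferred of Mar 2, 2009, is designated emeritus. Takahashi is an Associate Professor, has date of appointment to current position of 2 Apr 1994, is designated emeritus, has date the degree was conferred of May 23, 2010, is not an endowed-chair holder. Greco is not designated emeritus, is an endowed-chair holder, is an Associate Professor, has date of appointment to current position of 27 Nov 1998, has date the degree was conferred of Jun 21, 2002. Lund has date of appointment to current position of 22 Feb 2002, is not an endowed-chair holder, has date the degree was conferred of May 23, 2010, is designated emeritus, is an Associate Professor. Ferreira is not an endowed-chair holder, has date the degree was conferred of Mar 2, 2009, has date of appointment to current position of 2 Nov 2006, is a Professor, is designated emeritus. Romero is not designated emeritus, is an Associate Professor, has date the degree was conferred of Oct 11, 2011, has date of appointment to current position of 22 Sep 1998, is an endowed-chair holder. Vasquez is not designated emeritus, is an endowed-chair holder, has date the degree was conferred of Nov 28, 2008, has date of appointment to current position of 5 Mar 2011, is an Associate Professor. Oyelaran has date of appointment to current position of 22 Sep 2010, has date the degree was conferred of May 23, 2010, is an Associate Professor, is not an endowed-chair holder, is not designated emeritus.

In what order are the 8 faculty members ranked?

Ferreira, Delgado, Greco, Vasquez, Takahashi, Lund, Oyelaran, Romero

By current position: Ferreira and Delgado (Professor); then Greco, Vasquez, Takahashi, Lund, Oyelaran and Romero (Associate Professor).
Ferreira and Delgado both have date the degree was conferred Mar 2, 2009, so the next rule applies.
Ferreira and Delgado are each designated emeritus, so the next rule applies.
Ferreira and Delgado are each not an endowed-chair holder, so the next rule applies.
Among Ferreira and Delgado, by date of appointment to current position (earlier first): Ferreira (2 Nov 2006) before Delgado (11 Jul 2007).
Among Greco, Vasquez, Takahashi, Lund, Oyelaran and Romero, by date the degree was conferred (earlier first): Greco (Jun 21, 2002) before Vasquez (Nov 28, 2008) before Takahashi, Lund and Oyelaran (May 23, 2010) before Romero (Oct 11, 2011).
Among Takahashi, Lund and Oyelaran, designated emeritus before not designated emeritus: Takahashi and Lund (designated emeritus) before Oyelaran (not designated emeritus).
Takahashi and Lund are each not an endowed-chair holder, so the next rule applies.
Among Takahashi and Lund, by date of appointment to current position (earlier first): Takahashi (2 Apr 1994) before Lund (22 Feb 2002).
Full order: Ferreira, Delgado, Greco, Vasquez, Takahashi, Lund, Oyelaran, Romero.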